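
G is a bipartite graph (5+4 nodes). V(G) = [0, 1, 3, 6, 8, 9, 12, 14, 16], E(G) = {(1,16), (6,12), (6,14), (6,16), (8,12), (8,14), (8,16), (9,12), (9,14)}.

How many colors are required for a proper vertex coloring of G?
χ(G) = 2

Clique number ω(G) = 2 (lower bound: χ ≥ ω).
The graph is bipartite (no odd cycle), so 2 colors suffice: χ(G) = 2.
A valid 2-coloring: color 1: [0, 3, 12, 14, 16]; color 2: [1, 6, 8, 9].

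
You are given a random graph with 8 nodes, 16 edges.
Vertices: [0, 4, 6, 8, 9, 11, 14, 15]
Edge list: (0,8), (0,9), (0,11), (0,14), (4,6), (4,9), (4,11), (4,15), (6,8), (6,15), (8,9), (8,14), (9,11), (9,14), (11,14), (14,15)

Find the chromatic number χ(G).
Clique number ω(G) = 4 (lower bound: χ ≥ ω).
The clique on [0, 8, 9, 14] has size 4, forcing χ ≥ 4, and the coloring below uses 4 colors, so χ(G) = 4.
A valid 4-coloring: color 1: [6, 9]; color 2: [4, 14]; color 3: [0, 15]; color 4: [8, 11].

χ(G) = 4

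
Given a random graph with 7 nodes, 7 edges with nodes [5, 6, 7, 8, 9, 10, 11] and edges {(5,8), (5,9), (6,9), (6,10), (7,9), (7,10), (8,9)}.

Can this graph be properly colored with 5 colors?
A valid 5-coloring: color 1: [9, 10, 11]; color 2: [6, 7, 8]; color 3: [5].
(χ(G) = 3 ≤ 5.)

Yes, G is 5-colorable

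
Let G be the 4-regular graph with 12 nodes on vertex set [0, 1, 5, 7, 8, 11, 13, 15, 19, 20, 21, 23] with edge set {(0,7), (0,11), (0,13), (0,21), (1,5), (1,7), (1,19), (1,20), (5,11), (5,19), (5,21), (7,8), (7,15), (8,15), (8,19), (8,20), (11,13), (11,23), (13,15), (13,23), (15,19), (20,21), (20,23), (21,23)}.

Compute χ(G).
χ(G) = 3

Clique number ω(G) = 3 (lower bound: χ ≥ ω).
The clique on [0, 11, 13] has size 3, forcing χ ≥ 3, and the coloring below uses 3 colors, so χ(G) = 3.
A valid 3-coloring: color 1: [0, 5, 8, 23]; color 2: [7, 13, 19, 20]; color 3: [1, 11, 15, 21].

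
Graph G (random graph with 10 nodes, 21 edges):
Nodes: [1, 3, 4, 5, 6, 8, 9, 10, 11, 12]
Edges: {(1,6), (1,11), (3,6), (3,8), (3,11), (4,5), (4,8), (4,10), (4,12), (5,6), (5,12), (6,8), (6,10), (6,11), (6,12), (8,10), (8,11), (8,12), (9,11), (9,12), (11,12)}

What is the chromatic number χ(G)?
χ(G) = 4

Clique number ω(G) = 4 (lower bound: χ ≥ ω).
The clique on [3, 6, 8, 11] has size 4, forcing χ ≥ 4, and the coloring below uses 4 colors, so χ(G) = 4.
A valid 4-coloring: color 1: [4, 6, 9]; color 2: [5, 10, 11]; color 3: [1, 8]; color 4: [3, 12].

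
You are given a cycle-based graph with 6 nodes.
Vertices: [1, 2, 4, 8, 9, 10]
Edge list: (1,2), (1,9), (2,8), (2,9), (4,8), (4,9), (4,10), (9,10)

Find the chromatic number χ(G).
χ(G) = 3

Clique number ω(G) = 3 (lower bound: χ ≥ ω).
The clique on [1, 2, 9] has size 3, forcing χ ≥ 3, and the coloring below uses 3 colors, so χ(G) = 3.
A valid 3-coloring: color 1: [8, 9]; color 2: [2, 4]; color 3: [1, 10].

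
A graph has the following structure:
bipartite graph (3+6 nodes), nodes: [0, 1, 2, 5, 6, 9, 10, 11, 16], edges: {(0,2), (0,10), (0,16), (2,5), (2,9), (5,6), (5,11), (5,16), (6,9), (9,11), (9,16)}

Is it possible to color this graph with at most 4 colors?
Yes, G is 4-colorable

A valid 4-coloring: color 1: [0, 1, 5, 9]; color 2: [2, 6, 10, 11, 16].
(χ(G) = 2 ≤ 4.)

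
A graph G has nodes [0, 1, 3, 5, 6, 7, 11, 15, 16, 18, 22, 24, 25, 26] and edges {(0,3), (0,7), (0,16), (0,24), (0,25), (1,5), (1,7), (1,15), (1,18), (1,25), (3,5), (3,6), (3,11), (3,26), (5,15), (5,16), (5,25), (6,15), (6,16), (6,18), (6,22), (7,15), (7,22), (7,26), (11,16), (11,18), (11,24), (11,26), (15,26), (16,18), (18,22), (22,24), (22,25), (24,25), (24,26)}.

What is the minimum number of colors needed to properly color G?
Clique number ω(G) = 3 (lower bound: χ ≥ ω).
Suppose a proper 3-coloring c exists. The clique [0, 24, 25] takes 3 distinct colors; by symmetry let c(0) = 1, c(24) = 2, c(25) = 3.
- Vertex 22: neighbors [24, 25] already have colors [2, 3] ⇒ c(22) = 1.
- Vertex 1: neighbors [25] already have colors [3]; try each remaining color.
- Case c(1) = 1:
  - Vertex 5: neighbors [1, 25] already have colors [1, 3] ⇒ c(5) = 2.
  - Vertex 3: neighbors [0, 5] already have colors [1, 2] ⇒ c(3) = 3.
  - Vertex 6: neighbors [22, 3] already have colors [1, 3] ⇒ c(6) = 2.
  - Vertex 11: neighbors [24, 3] already have colors [2, 3] ⇒ c(11) = 1.
  - Vertex 26: neighbors [11, 24, 3] already have colors [1, 2, 3] — all 3 colors blocked. Contradiction.
- Case c(1) = 2:
  - Vertex 5: neighbors [1, 25] already have colors [2, 3] ⇒ c(5) = 1.
  - Vertex 15: neighbors [5, 1] already have colors [1, 2] ⇒ c(15) = 3.
  - Vertex 7: neighbors [0, 1, 15] already have colors [1, 2, 3] — all 3 colors blocked. Contradiction.
Every case ends in a contradiction, so G has no proper 3-coloring (χ ≥ 4).
The coloring below uses 4 colors, so χ(G) = 4.
A valid 4-coloring: color 1: [1, 16, 22, 26]; color 2: [0, 5, 6, 11]; color 3: [3, 15, 18, 24]; color 4: [7, 25].

χ(G) = 4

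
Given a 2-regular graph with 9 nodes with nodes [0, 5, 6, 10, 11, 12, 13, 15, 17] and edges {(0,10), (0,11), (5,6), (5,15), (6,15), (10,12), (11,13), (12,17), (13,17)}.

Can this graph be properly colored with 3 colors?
A valid 3-coloring: color 1: [6, 10, 11, 17]; color 2: [0, 5, 12, 13]; color 3: [15].
(χ(G) = 3 ≤ 3.)

Yes, G is 3-colorable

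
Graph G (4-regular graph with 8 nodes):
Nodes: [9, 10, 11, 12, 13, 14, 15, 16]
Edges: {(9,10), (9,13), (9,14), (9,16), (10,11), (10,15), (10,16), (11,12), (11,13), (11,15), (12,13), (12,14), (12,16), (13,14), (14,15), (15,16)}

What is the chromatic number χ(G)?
χ(G) = 3

Clique number ω(G) = 3 (lower bound: χ ≥ ω).
The clique on [9, 10, 16] has size 3, forcing χ ≥ 3, and the coloring below uses 3 colors, so χ(G) = 3.
A valid 3-coloring: color 1: [9, 12, 15]; color 2: [10, 13]; color 3: [11, 14, 16].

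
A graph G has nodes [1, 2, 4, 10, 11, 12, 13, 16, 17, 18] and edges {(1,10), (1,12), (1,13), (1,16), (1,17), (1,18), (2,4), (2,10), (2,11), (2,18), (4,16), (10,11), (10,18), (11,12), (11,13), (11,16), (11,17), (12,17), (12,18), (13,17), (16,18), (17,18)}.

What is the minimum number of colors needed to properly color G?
χ(G) = 4

Clique number ω(G) = 4 (lower bound: χ ≥ ω).
The clique on [1, 12, 17, 18] has size 4, forcing χ ≥ 4, and the coloring below uses 4 colors, so χ(G) = 4.
A valid 4-coloring: color 1: [1, 4, 11]; color 2: [13, 18]; color 3: [2, 16, 17]; color 4: [10, 12].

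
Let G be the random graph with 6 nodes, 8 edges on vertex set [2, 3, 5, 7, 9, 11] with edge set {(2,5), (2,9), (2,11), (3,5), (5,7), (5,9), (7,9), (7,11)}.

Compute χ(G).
χ(G) = 3

Clique number ω(G) = 3 (lower bound: χ ≥ ω).
The clique on [2, 5, 9] has size 3, forcing χ ≥ 3, and the coloring below uses 3 colors, so χ(G) = 3.
A valid 3-coloring: color 1: [5, 11]; color 2: [3, 9]; color 3: [2, 7].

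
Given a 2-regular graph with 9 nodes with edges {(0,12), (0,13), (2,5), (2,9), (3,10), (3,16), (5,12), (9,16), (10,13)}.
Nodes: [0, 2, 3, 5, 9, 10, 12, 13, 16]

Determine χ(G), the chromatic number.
χ(G) = 3

Clique number ω(G) = 2 (lower bound: χ ≥ ω).
Odd cycle [5, 2, 9, 16, 3, 10, 13, 0, 12] needs 3 colors (χ ≥ 3).
The coloring below uses 3 colors, so χ(G) = 3.
A valid 3-coloring: color 1: [0, 5, 9, 10]; color 2: [2, 3, 12, 13]; color 3: [16].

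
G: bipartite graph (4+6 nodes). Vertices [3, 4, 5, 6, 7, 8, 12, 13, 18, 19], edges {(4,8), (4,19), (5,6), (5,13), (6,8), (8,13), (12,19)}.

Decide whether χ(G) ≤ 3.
A valid 3-coloring: color 1: [3, 5, 7, 8, 18, 19]; color 2: [4, 6, 12, 13].
(χ(G) = 2 ≤ 3.)

Yes, G is 3-colorable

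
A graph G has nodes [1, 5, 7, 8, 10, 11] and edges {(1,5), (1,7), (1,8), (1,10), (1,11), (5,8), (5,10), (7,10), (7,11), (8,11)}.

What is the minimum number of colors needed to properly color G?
χ(G) = 4

Clique number ω(G) = 3 (lower bound: χ ≥ ω).
Odd cycle [10, 5, 8, 11, 7] needs 3 colors (χ ≥ 3).
Vertex 1 is adjacent to every vertex of [5, 7, 8, 10, 11], which already need 3 colors among themselves, so 1 needs a new color (χ ≥ 4).
The coloring below uses 4 colors, so χ(G) = 4.
A valid 4-coloring: color 1: [1]; color 2: [10, 11]; color 3: [5, 7]; color 4: [8].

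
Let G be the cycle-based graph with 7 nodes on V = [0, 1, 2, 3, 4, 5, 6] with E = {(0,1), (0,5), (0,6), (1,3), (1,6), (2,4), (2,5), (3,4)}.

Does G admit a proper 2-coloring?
No, G is not 2-colorable

The clique on vertices [0, 1, 6] has size 3 > 2, so it alone needs 3 colors.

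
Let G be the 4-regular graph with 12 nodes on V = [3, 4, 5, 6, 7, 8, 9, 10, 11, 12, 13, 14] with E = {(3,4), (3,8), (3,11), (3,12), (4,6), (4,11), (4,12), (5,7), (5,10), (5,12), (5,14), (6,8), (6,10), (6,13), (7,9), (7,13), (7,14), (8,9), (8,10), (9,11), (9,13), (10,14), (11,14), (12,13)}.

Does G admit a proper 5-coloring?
Yes, G is 5-colorable

A valid 5-coloring: color 1: [5, 8, 11, 13]; color 2: [3, 6, 9, 14]; color 3: [4, 7, 10]; color 4: [12].
(χ(G) = 3 ≤ 5.)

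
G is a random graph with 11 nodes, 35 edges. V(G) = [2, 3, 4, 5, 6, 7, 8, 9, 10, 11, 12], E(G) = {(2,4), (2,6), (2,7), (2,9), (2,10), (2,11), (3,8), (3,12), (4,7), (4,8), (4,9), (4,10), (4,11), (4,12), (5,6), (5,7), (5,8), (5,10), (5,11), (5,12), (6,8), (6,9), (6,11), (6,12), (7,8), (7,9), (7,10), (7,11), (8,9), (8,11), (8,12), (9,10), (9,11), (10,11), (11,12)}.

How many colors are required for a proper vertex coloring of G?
Clique number ω(G) = 6 (lower bound: χ ≥ ω).
The clique on [2, 4, 7, 9, 10, 11] has size 6, forcing χ ≥ 6, and the coloring below uses 6 colors, so χ(G) = 6.
A valid 6-coloring: color 1: [3, 11]; color 2: [2, 8]; color 3: [6, 7]; color 4: [4, 5]; color 5: [9, 12]; color 6: [10].

χ(G) = 6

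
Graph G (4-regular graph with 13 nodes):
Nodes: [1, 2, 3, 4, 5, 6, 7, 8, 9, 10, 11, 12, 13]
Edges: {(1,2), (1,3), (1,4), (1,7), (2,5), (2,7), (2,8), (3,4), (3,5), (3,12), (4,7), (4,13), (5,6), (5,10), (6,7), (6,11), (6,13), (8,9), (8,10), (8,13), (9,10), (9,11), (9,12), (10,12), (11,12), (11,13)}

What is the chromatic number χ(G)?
Clique number ω(G) = 3 (lower bound: χ ≥ ω).
Suppose a proper 3-coloring c exists. The clique [1, 2, 7] takes 3 distinct colors; by symmetry let c(1) = 1, c(2) = 2, c(7) = 3.
- Vertex 4: neighbors [1, 7] already have colors [1, 3] ⇒ c(4) = 2.
- Vertex 3: neighbors [1, 4] already have colors [1, 2] ⇒ c(3) = 3.
- Vertex 5: neighbors [2, 3] already have colors [2, 3] ⇒ c(5) = 1.
- Vertex 6: neighbors [5, 7] already have colors [1, 3] ⇒ c(6) = 2.
- Vertex 8: neighbors [2] already have colors [2]; try each remaining color.
- Case c(8) = 1:
  - Vertex 13: neighbors [8, 4] already have colors [1, 2] ⇒ c(13) = 3.
  - Vertex 11: neighbors [6, 13] already have colors [2, 3] ⇒ c(11) = 1.
  - Vertex 12: neighbors [11, 3] already have colors [1, 3] ⇒ c(12) = 2.
  - Vertex 9: neighbors [8, 12] already have colors [1, 2] ⇒ c(9) = 3.
  - Vertex 10: neighbors [5, 12, 9] already have colors [1, 2, 3] — all 3 colors blocked. Contradiction.
- Case c(8) = 3:
  - Vertex 10: neighbors [5, 8] already have colors [1, 3] ⇒ c(10) = 2.
  - Vertex 9: neighbors [10, 8] already have colors [2, 3] ⇒ c(9) = 1.
  - Vertex 12: neighbors [9, 10, 3] already have colors [1, 2, 3] — all 3 colors blocked. Contradiction.
Every case ends in a contradiction, so G has no proper 3-coloring (χ ≥ 4).
The coloring below uses 4 colors, so χ(G) = 4.
A valid 4-coloring: color 1: [2, 3, 6, 10]; color 2: [4, 5, 8, 11]; color 3: [7, 12, 13]; color 4: [1, 9].

χ(G) = 4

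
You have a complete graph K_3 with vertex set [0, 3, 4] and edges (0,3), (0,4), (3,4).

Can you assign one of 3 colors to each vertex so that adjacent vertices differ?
A valid 3-coloring: color 1: [0]; color 2: [3]; color 3: [4].
(χ(G) = 3 ≤ 3.)

Yes, G is 3-colorable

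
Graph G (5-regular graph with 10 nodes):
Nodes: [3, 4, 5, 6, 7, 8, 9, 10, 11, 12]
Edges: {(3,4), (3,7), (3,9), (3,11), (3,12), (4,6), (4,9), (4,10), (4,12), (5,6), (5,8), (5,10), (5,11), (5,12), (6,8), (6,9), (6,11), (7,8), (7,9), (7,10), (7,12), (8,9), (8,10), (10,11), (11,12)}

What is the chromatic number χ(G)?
Clique number ω(G) = 3 (lower bound: χ ≥ ω).
Odd cycle [7, 9, 6, 5, 10] needs 3 colors (χ ≥ 3).
Vertex 8 is adjacent to every vertex of [5, 6, 7, 9, 10], which already need 3 colors among themselves, so 8 needs a new color (χ ≥ 4).
The coloring below uses 4 colors, so χ(G) = 4.
A valid 4-coloring: color 1: [5, 9]; color 2: [8, 12]; color 3: [3, 6, 10]; color 4: [4, 7, 11].

χ(G) = 4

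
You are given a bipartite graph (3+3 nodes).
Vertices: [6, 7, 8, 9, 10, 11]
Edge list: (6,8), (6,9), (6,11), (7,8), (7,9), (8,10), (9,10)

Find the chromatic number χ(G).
Clique number ω(G) = 2 (lower bound: χ ≥ ω).
The graph is bipartite (no odd cycle), so 2 colors suffice: χ(G) = 2.
A valid 2-coloring: color 1: [8, 9, 11]; color 2: [6, 7, 10].

χ(G) = 2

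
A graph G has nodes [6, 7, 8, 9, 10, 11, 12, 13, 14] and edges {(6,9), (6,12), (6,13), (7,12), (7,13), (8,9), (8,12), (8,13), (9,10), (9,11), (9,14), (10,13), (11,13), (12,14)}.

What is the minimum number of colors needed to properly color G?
Clique number ω(G) = 2 (lower bound: χ ≥ ω).
The graph is bipartite (no odd cycle), so 2 colors suffice: χ(G) = 2.
A valid 2-coloring: color 1: [9, 12, 13]; color 2: [6, 7, 8, 10, 11, 14].

χ(G) = 2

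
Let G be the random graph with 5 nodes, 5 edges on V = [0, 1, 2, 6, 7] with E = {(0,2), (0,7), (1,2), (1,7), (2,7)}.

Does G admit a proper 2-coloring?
The clique on vertices [0, 2, 7] has size 3 > 2, so it alone needs 3 colors.

No, G is not 2-colorable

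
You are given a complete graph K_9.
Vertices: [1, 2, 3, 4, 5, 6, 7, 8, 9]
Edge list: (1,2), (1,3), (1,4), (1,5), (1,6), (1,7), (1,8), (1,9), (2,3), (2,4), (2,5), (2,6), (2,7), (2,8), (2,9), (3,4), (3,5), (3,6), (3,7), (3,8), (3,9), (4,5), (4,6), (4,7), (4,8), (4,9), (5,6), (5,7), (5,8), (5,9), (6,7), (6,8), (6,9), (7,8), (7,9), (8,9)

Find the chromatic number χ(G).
χ(G) = 9

Clique number ω(G) = 9 (lower bound: χ ≥ ω).
The clique on [1, 2, 3, 4, 5, 6, 7, 8, 9] has size 9, forcing χ ≥ 9, and the coloring below uses 9 colors, so χ(G) = 9.
A valid 9-coloring: color 1: [2]; color 2: [3]; color 3: [4]; color 4: [9]; color 5: [6]; color 6: [7]; color 7: [1]; color 8: [5]; color 9: [8].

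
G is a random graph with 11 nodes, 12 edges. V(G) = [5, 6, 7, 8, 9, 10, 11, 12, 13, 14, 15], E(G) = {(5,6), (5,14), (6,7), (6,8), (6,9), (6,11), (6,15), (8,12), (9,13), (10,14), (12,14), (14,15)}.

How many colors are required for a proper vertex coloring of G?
Clique number ω(G) = 2 (lower bound: χ ≥ ω).
Odd cycle [14, 12, 8, 6, 15] needs 3 colors (χ ≥ 3).
The coloring below uses 3 colors, so χ(G) = 3.
A valid 3-coloring: color 1: [6, 13, 14]; color 2: [5, 7, 9, 10, 11, 12, 15]; color 3: [8].

χ(G) = 3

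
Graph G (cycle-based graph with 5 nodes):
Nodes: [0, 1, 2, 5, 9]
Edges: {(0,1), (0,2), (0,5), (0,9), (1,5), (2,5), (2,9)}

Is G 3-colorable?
A valid 3-coloring: color 1: [0]; color 2: [1, 2]; color 3: [5, 9].
(χ(G) = 3 ≤ 3.)

Yes, G is 3-colorable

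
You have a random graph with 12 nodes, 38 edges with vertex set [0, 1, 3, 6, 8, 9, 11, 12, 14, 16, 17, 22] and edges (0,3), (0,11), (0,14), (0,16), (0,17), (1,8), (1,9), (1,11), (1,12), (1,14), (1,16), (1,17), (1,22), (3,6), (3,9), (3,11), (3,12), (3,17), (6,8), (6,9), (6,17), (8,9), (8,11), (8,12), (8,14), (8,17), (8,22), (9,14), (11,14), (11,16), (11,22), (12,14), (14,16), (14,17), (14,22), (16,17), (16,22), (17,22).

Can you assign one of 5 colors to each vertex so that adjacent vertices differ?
Yes, G is 5-colorable

A valid 5-coloring: color 1: [3, 14]; color 2: [8, 16]; color 3: [9, 11, 12, 17]; color 4: [0, 1, 6]; color 5: [22].
(χ(G) = 5 ≤ 5.)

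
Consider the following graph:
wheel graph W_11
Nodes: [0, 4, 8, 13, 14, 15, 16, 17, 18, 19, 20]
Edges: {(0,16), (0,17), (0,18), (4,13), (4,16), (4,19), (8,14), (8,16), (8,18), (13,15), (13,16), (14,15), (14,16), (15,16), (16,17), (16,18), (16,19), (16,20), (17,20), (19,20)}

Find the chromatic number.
χ(G) = 3

Clique number ω(G) = 3 (lower bound: χ ≥ ω).
The clique on [0, 16, 17] has size 3, forcing χ ≥ 3, and the coloring below uses 3 colors, so χ(G) = 3.
A valid 3-coloring: color 1: [16]; color 2: [13, 14, 17, 18, 19]; color 3: [0, 4, 8, 15, 20].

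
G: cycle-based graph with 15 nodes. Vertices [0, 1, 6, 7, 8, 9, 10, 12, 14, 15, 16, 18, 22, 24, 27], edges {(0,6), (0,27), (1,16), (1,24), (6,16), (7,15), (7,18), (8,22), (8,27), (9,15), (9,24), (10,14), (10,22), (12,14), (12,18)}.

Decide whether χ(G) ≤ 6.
Yes, G is 6-colorable

A valid 6-coloring: color 1: [0, 8, 10, 15, 16, 18, 24]; color 2: [1, 6, 7, 9, 14, 22, 27]; color 3: [12].
(χ(G) = 3 ≤ 6.)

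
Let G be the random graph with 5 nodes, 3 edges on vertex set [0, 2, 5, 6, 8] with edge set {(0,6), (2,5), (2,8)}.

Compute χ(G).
χ(G) = 2

Clique number ω(G) = 2 (lower bound: χ ≥ ω).
The graph is bipartite (no odd cycle), so 2 colors suffice: χ(G) = 2.
A valid 2-coloring: color 1: [2, 6]; color 2: [0, 5, 8].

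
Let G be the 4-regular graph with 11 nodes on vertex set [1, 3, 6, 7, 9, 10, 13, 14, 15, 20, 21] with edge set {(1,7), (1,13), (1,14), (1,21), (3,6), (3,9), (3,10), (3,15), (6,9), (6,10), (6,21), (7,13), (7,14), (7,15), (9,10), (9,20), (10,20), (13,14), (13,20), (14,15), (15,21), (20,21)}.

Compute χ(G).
Clique number ω(G) = 4 (lower bound: χ ≥ ω).
The clique on [1, 7, 13, 14] has size 4, forcing χ ≥ 4, and the coloring below uses 4 colors, so χ(G) = 4.
A valid 4-coloring: color 1: [9, 14, 21]; color 2: [3, 7, 20]; color 3: [1, 10, 15]; color 4: [6, 13].

χ(G) = 4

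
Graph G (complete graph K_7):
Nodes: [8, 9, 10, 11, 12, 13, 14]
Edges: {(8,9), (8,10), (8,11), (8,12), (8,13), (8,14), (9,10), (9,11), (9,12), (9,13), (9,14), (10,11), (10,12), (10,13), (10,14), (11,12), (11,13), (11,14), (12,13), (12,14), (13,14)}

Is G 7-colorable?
Yes, G is 7-colorable

A valid 7-coloring: color 1: [12]; color 2: [13]; color 3: [11]; color 4: [10]; color 5: [9]; color 6: [14]; color 7: [8].
(χ(G) = 7 ≤ 7.)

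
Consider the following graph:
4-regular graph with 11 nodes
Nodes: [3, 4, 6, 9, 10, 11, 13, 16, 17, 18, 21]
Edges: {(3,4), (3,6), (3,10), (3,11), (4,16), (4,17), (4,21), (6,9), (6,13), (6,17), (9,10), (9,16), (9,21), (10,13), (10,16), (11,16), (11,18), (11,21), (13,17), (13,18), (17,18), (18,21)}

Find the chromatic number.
χ(G) = 3

Clique number ω(G) = 3 (lower bound: χ ≥ ω).
The clique on [9, 10, 16] has size 3, forcing χ ≥ 3, and the coloring below uses 3 colors, so χ(G) = 3.
A valid 3-coloring: color 1: [3, 16, 17, 21]; color 2: [4, 6, 10, 18]; color 3: [9, 11, 13].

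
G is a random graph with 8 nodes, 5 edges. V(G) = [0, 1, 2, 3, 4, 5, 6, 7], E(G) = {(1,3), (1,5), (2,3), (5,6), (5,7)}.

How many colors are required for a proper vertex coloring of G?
Clique number ω(G) = 2 (lower bound: χ ≥ ω).
The graph is bipartite (no odd cycle), so 2 colors suffice: χ(G) = 2.
A valid 2-coloring: color 1: [0, 3, 4, 5]; color 2: [1, 2, 6, 7].

χ(G) = 2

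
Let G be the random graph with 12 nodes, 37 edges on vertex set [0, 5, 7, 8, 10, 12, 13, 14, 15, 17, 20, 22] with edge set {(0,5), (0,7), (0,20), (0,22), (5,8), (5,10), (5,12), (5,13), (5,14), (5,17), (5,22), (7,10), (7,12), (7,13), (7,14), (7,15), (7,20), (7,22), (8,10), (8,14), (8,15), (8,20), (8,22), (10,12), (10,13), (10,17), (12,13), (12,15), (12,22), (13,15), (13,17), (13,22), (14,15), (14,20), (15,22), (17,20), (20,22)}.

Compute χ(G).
Clique number ω(G) = 5 (lower bound: χ ≥ ω).
The clique on [7, 12, 13, 15, 22] has size 5, forcing χ ≥ 5, and the coloring below uses 5 colors, so χ(G) = 5.
A valid 5-coloring: color 1: [5, 7]; color 2: [10, 14, 22]; color 3: [0, 8, 13]; color 4: [12, 20]; color 5: [15, 17].

χ(G) = 5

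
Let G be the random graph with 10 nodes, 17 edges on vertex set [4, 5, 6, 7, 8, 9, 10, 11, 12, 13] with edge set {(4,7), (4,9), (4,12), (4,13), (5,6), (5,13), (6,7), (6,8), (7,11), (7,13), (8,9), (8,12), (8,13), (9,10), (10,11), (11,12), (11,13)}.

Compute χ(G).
Clique number ω(G) = 3 (lower bound: χ ≥ ω).
The clique on [7, 11, 13] has size 3, forcing χ ≥ 3, and the coloring below uses 3 colors, so χ(G) = 3.
A valid 3-coloring: color 1: [6, 10, 12, 13]; color 2: [4, 5, 8, 11]; color 3: [7, 9].

χ(G) = 3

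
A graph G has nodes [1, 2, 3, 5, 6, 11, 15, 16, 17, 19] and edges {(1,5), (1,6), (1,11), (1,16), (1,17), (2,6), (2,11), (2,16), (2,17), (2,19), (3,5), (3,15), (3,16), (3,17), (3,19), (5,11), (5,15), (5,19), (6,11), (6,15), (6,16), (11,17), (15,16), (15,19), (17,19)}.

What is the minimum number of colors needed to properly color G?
Clique number ω(G) = 4 (lower bound: χ ≥ ω).
The clique on [3, 5, 15, 19] has size 4, forcing χ ≥ 4, and the coloring below uses 4 colors, so χ(G) = 4.
A valid 4-coloring: color 1: [5, 6, 17]; color 2: [1, 2, 15]; color 3: [11, 16, 19]; color 4: [3].

χ(G) = 4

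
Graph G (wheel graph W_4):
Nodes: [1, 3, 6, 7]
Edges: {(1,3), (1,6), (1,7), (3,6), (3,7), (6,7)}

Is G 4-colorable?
Yes, G is 4-colorable

A valid 4-coloring: color 1: [3]; color 2: [6]; color 3: [1]; color 4: [7].
(χ(G) = 4 ≤ 4.)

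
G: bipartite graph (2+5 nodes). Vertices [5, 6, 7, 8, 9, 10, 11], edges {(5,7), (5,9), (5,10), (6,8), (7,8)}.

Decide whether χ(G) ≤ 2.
A valid 2-coloring: color 1: [5, 8, 11]; color 2: [6, 7, 9, 10].
(χ(G) = 2 ≤ 2.)

Yes, G is 2-colorable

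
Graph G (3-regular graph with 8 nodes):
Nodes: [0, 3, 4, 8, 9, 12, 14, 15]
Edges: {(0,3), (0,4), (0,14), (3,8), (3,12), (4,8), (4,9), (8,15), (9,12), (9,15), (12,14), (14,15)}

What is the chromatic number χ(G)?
Clique number ω(G) = 2 (lower bound: χ ≥ ω).
Odd cycle [12, 14, 0, 4, 9] needs 3 colors (χ ≥ 3).
The coloring below uses 3 colors, so χ(G) = 3.
A valid 3-coloring: color 1: [3, 4, 14]; color 2: [0, 8, 9]; color 3: [12, 15].

χ(G) = 3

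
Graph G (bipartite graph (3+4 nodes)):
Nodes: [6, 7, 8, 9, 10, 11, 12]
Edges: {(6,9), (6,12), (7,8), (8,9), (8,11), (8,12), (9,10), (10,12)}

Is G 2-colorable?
Yes, G is 2-colorable

A valid 2-coloring: color 1: [6, 8, 10]; color 2: [7, 9, 11, 12].
(χ(G) = 2 ≤ 2.)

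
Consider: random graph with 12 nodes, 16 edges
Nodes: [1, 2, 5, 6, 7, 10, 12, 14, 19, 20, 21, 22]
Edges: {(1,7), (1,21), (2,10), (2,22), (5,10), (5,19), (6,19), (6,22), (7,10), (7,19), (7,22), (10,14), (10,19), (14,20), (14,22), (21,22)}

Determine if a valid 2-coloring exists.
The clique on vertices [5, 10, 19] has size 3 > 2, so it alone needs 3 colors.

No, G is not 2-colorable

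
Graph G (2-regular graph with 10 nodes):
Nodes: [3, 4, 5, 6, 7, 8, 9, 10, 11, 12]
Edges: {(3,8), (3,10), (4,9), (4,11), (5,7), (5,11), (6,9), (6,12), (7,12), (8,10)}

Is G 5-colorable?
A valid 5-coloring: color 1: [3, 9, 11, 12]; color 2: [4, 5, 6, 8]; color 3: [7, 10].
(χ(G) = 3 ≤ 5.)

Yes, G is 5-colorable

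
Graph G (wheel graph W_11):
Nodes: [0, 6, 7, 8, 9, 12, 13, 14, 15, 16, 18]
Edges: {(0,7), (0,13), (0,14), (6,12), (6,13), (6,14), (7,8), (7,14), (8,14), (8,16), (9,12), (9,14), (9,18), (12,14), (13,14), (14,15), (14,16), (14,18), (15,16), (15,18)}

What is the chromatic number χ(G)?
χ(G) = 3

Clique number ω(G) = 3 (lower bound: χ ≥ ω).
The clique on [0, 13, 14] has size 3, forcing χ ≥ 3, and the coloring below uses 3 colors, so χ(G) = 3.
A valid 3-coloring: color 1: [14]; color 2: [7, 12, 13, 16, 18]; color 3: [0, 6, 8, 9, 15].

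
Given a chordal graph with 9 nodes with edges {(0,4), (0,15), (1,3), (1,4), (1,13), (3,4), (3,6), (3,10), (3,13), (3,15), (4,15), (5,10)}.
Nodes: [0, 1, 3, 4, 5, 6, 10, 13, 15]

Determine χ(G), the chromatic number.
χ(G) = 3

Clique number ω(G) = 3 (lower bound: χ ≥ ω).
The clique on [0, 4, 15] has size 3, forcing χ ≥ 3, and the coloring below uses 3 colors, so χ(G) = 3.
A valid 3-coloring: color 1: [0, 3, 5]; color 2: [4, 6, 10, 13]; color 3: [1, 15].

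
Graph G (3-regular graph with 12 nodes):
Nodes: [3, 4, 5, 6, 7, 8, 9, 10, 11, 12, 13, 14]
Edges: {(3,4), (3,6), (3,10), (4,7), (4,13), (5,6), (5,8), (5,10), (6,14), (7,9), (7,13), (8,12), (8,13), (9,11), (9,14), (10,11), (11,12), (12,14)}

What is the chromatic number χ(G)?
χ(G) = 3

Clique number ω(G) = 3 (lower bound: χ ≥ ω).
The clique on [4, 7, 13] has size 3, forcing χ ≥ 3, and the coloring below uses 3 colors, so χ(G) = 3.
A valid 3-coloring: color 1: [4, 6, 8, 9, 10]; color 2: [3, 5, 11, 13, 14]; color 3: [7, 12].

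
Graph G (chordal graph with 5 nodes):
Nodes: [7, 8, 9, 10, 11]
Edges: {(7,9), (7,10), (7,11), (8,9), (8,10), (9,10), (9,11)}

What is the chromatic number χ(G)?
χ(G) = 3

Clique number ω(G) = 3 (lower bound: χ ≥ ω).
The clique on [8, 9, 10] has size 3, forcing χ ≥ 3, and the coloring below uses 3 colors, so χ(G) = 3.
A valid 3-coloring: color 1: [9]; color 2: [10, 11]; color 3: [7, 8].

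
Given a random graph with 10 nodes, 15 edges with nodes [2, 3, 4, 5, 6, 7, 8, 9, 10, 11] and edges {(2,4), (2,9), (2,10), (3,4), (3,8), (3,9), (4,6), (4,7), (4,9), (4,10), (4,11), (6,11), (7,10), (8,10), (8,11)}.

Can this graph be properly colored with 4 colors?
Yes, G is 4-colorable

A valid 4-coloring: color 1: [4, 5, 8]; color 2: [9, 10, 11]; color 3: [2, 3, 6, 7].
(χ(G) = 3 ≤ 4.)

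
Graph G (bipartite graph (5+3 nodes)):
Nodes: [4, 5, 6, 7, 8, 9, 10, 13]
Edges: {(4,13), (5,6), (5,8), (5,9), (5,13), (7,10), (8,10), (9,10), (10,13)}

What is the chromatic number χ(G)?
χ(G) = 2

Clique number ω(G) = 2 (lower bound: χ ≥ ω).
The graph is bipartite (no odd cycle), so 2 colors suffice: χ(G) = 2.
A valid 2-coloring: color 1: [4, 5, 10]; color 2: [6, 7, 8, 9, 13].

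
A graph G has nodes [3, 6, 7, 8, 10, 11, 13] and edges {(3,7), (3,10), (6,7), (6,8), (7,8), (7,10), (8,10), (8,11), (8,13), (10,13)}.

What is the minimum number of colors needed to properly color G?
Clique number ω(G) = 3 (lower bound: χ ≥ ω).
The clique on [8, 10, 13] has size 3, forcing χ ≥ 3, and the coloring below uses 3 colors, so χ(G) = 3.
A valid 3-coloring: color 1: [3, 8]; color 2: [7, 11, 13]; color 3: [6, 10].

χ(G) = 3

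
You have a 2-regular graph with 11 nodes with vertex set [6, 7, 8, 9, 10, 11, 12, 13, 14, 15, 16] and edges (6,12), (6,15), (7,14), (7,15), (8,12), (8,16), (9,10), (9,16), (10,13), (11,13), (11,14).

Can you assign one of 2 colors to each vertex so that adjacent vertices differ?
Odd cycle [12, 8, 16, 9, 10, 13, 11, 14, 7, 15, 6] needs 3 colors (χ ≥ 3).
Hence χ(G) ≥ 3 > 2, so no proper 2-coloring exists.

No, G is not 2-colorable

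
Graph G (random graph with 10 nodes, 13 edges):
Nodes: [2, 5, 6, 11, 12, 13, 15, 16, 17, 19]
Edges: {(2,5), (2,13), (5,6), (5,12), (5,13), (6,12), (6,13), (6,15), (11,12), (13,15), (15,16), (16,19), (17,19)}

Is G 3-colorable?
Yes, G is 3-colorable

A valid 3-coloring: color 1: [5, 11, 15, 19]; color 2: [12, 13, 16, 17]; color 3: [2, 6].
(χ(G) = 3 ≤ 3.)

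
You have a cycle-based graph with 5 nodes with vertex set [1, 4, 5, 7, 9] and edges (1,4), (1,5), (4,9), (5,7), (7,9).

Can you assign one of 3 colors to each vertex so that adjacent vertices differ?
A valid 3-coloring: color 1: [4, 5]; color 2: [1, 7]; color 3: [9].
(χ(G) = 3 ≤ 3.)

Yes, G is 3-colorable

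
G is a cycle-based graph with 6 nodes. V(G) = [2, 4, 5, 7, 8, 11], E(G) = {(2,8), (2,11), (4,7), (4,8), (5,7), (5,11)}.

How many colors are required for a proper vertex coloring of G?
χ(G) = 2

Clique number ω(G) = 2 (lower bound: χ ≥ ω).
The graph is bipartite (no odd cycle), so 2 colors suffice: χ(G) = 2.
A valid 2-coloring: color 1: [2, 4, 5]; color 2: [7, 8, 11].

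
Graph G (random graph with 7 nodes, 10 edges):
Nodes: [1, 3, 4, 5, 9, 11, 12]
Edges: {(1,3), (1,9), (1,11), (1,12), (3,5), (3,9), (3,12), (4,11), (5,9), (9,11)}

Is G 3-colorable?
Yes, G is 3-colorable

A valid 3-coloring: color 1: [4, 9, 12]; color 2: [3, 11]; color 3: [1, 5].
(χ(G) = 3 ≤ 3.)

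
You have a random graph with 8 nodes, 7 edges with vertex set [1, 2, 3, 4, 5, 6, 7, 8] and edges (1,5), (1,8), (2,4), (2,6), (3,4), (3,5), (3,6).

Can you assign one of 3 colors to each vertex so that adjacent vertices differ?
Yes, G is 3-colorable

A valid 3-coloring: color 1: [1, 2, 3, 7]; color 2: [4, 5, 6, 8].
(χ(G) = 2 ≤ 3.)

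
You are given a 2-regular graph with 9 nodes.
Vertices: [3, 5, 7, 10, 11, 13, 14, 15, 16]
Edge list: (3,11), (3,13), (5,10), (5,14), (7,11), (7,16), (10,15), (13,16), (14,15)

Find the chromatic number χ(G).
Clique number ω(G) = 2 (lower bound: χ ≥ ω).
Odd cycle [7, 16, 13, 3, 11] needs 3 colors (χ ≥ 3).
The coloring below uses 3 colors, so χ(G) = 3.
A valid 3-coloring: color 1: [3, 7, 10, 14]; color 2: [5, 11, 15, 16]; color 3: [13].

χ(G) = 3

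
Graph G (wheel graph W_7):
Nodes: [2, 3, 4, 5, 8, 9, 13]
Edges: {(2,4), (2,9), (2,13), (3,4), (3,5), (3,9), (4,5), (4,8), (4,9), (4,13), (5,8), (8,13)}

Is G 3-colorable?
Yes, G is 3-colorable

A valid 3-coloring: color 1: [4]; color 2: [5, 9, 13]; color 3: [2, 3, 8].
(χ(G) = 3 ≤ 3.)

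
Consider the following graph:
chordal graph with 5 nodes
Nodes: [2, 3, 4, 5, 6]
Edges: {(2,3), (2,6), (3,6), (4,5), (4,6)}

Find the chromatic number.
Clique number ω(G) = 3 (lower bound: χ ≥ ω).
The clique on [2, 3, 6] has size 3, forcing χ ≥ 3, and the coloring below uses 3 colors, so χ(G) = 3.
A valid 3-coloring: color 1: [5, 6]; color 2: [2, 4]; color 3: [3].

χ(G) = 3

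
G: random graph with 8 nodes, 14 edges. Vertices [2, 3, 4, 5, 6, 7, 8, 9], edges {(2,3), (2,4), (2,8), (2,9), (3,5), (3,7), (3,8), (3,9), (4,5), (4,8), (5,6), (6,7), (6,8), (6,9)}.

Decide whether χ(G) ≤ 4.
A valid 4-coloring: color 1: [3, 4, 6]; color 2: [5, 7, 8, 9]; color 3: [2].
(χ(G) = 3 ≤ 4.)

Yes, G is 4-colorable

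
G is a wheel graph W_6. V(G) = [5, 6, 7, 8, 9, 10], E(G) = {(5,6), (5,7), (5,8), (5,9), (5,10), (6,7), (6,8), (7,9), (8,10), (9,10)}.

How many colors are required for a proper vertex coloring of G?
χ(G) = 4

Clique number ω(G) = 3 (lower bound: χ ≥ ω).
Odd cycle [6, 7, 9, 10, 8] needs 3 colors (χ ≥ 3).
Vertex 5 is adjacent to every vertex of [6, 7, 8, 9, 10], which already need 3 colors among themselves, so 5 needs a new color (χ ≥ 4).
The coloring below uses 4 colors, so χ(G) = 4.
A valid 4-coloring: color 1: [5]; color 2: [6, 10]; color 3: [7, 8]; color 4: [9].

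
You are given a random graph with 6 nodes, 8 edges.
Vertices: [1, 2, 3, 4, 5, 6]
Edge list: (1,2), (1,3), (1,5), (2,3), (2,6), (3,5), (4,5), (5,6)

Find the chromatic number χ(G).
Clique number ω(G) = 3 (lower bound: χ ≥ ω).
The clique on [1, 2, 3] has size 3, forcing χ ≥ 3, and the coloring below uses 3 colors, so χ(G) = 3.
A valid 3-coloring: color 1: [2, 5]; color 2: [3, 4, 6]; color 3: [1].

χ(G) = 3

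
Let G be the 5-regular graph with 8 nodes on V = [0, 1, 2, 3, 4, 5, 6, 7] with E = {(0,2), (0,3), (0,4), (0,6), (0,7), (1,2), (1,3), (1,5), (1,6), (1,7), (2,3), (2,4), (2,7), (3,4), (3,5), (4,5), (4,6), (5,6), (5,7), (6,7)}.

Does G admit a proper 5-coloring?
A valid 5-coloring: color 1: [1, 4]; color 2: [0, 5]; color 3: [3, 7]; color 4: [2, 6].
(χ(G) = 4 ≤ 5.)

Yes, G is 5-colorable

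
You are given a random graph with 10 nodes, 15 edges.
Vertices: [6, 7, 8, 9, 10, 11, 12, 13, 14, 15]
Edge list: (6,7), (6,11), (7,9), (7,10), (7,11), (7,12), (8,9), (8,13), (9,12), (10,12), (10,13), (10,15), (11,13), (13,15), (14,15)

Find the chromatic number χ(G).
Clique number ω(G) = 3 (lower bound: χ ≥ ω).
The clique on [6, 7, 11] has size 3, forcing χ ≥ 3, and the coloring below uses 3 colors, so χ(G) = 3.
A valid 3-coloring: color 1: [7, 13, 14]; color 2: [6, 9, 10]; color 3: [8, 11, 12, 15].

χ(G) = 3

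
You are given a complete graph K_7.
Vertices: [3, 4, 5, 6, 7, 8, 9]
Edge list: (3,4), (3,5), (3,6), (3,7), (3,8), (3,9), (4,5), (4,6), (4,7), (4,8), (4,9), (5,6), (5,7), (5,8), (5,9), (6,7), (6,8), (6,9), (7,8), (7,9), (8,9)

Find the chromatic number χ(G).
Clique number ω(G) = 7 (lower bound: χ ≥ ω).
The clique on [3, 4, 5, 6, 7, 8, 9] has size 7, forcing χ ≥ 7, and the coloring below uses 7 colors, so χ(G) = 7.
A valid 7-coloring: color 1: [4]; color 2: [3]; color 3: [6]; color 4: [9]; color 5: [5]; color 6: [8]; color 7: [7].

χ(G) = 7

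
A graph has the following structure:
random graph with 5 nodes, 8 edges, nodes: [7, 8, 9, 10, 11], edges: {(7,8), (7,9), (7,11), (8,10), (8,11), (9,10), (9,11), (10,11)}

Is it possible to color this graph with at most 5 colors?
A valid 5-coloring: color 1: [11]; color 2: [8, 9]; color 3: [7, 10].
(χ(G) = 3 ≤ 5.)

Yes, G is 5-colorable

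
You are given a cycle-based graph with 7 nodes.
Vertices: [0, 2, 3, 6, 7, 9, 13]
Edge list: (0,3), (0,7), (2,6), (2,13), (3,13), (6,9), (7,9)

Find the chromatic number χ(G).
Clique number ω(G) = 2 (lower bound: χ ≥ ω).
Odd cycle [7, 9, 6, 2, 13, 3, 0] needs 3 colors (χ ≥ 3).
The coloring below uses 3 colors, so χ(G) = 3.
A valid 3-coloring: color 1: [3, 6, 7]; color 2: [0, 2, 9]; color 3: [13].

χ(G) = 3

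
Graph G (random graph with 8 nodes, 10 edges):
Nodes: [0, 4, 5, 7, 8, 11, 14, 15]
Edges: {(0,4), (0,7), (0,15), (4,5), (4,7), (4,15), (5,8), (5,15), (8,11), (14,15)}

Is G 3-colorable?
Yes, G is 3-colorable

A valid 3-coloring: color 1: [7, 8, 15]; color 2: [4, 11, 14]; color 3: [0, 5].
(χ(G) = 3 ≤ 3.)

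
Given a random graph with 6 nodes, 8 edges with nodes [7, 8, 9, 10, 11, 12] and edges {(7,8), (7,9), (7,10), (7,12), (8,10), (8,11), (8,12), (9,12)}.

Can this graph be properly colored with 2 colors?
No, G is not 2-colorable

The clique on vertices [7, 8, 10] has size 3 > 2, so it alone needs 3 colors.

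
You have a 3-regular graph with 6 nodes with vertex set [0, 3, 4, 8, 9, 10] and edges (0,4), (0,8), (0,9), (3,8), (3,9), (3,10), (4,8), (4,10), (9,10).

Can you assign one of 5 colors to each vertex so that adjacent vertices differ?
A valid 5-coloring: color 1: [0, 3]; color 2: [4, 9]; color 3: [8, 10].
(χ(G) = 3 ≤ 5.)

Yes, G is 5-colorable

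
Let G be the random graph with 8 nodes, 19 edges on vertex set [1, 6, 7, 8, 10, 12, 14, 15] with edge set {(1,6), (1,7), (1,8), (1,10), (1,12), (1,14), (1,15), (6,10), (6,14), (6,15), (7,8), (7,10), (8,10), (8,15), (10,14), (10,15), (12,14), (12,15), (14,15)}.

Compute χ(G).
χ(G) = 5

Clique number ω(G) = 5 (lower bound: χ ≥ ω).
The clique on [1, 6, 10, 14, 15] has size 5, forcing χ ≥ 5, and the coloring below uses 5 colors, so χ(G) = 5.
A valid 5-coloring: color 1: [1]; color 2: [10, 12]; color 3: [7, 15]; color 4: [8, 14]; color 5: [6].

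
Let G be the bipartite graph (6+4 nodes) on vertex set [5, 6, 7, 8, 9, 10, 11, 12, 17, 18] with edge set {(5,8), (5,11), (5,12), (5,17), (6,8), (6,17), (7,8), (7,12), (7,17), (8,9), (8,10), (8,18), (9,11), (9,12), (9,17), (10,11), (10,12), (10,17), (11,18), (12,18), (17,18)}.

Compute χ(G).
Clique number ω(G) = 2 (lower bound: χ ≥ ω).
The graph is bipartite (no odd cycle), so 2 colors suffice: χ(G) = 2.
A valid 2-coloring: color 1: [8, 11, 12, 17]; color 2: [5, 6, 7, 9, 10, 18].

χ(G) = 2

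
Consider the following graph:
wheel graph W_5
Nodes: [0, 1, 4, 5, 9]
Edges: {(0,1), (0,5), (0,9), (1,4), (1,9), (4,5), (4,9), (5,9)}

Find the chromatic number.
Clique number ω(G) = 3 (lower bound: χ ≥ ω).
The clique on [0, 1, 9] has size 3, forcing χ ≥ 3, and the coloring below uses 3 colors, so χ(G) = 3.
A valid 3-coloring: color 1: [9]; color 2: [1, 5]; color 3: [0, 4].

χ(G) = 3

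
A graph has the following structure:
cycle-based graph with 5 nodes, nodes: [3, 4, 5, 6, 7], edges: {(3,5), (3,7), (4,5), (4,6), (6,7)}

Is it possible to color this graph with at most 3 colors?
Yes, G is 3-colorable

A valid 3-coloring: color 1: [4, 7]; color 2: [5, 6]; color 3: [3].
(χ(G) = 3 ≤ 3.)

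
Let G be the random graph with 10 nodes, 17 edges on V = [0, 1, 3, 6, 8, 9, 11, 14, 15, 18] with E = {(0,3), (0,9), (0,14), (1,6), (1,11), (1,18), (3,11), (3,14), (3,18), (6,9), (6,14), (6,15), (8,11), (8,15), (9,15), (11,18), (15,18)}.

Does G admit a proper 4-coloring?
Yes, G is 4-colorable

A valid 4-coloring: color 1: [0, 6, 8, 18]; color 2: [11, 14, 15]; color 3: [1, 3, 9].
(χ(G) = 3 ≤ 4.)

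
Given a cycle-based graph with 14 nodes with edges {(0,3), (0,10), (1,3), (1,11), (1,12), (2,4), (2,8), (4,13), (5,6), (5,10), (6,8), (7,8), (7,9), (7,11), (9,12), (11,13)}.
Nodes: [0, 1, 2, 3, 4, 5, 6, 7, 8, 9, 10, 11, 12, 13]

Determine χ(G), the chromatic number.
Clique number ω(G) = 2 (lower bound: χ ≥ ω).
Odd cycle [8, 6, 5, 10, 0, 3, 1, 11, 7] needs 3 colors (χ ≥ 3).
The coloring below uses 3 colors, so χ(G) = 3.
A valid 3-coloring: color 1: [3, 4, 8, 9, 10, 11]; color 2: [0, 1, 2, 5, 7, 13]; color 3: [6, 12].

χ(G) = 3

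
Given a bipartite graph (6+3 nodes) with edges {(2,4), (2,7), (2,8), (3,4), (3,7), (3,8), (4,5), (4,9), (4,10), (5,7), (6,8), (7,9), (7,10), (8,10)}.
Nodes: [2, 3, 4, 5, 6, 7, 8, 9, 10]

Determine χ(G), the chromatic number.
χ(G) = 2

Clique number ω(G) = 2 (lower bound: χ ≥ ω).
The graph is bipartite (no odd cycle), so 2 colors suffice: χ(G) = 2.
A valid 2-coloring: color 1: [4, 7, 8]; color 2: [2, 3, 5, 6, 9, 10].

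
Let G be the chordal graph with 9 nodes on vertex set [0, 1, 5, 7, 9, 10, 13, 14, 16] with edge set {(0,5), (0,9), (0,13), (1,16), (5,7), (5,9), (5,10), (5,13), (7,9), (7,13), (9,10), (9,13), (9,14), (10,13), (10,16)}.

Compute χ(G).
Clique number ω(G) = 4 (lower bound: χ ≥ ω).
The clique on [0, 5, 9, 13] has size 4, forcing χ ≥ 4, and the coloring below uses 4 colors, so χ(G) = 4.
A valid 4-coloring: color 1: [9, 16]; color 2: [1, 13, 14]; color 3: [5]; color 4: [0, 7, 10].

χ(G) = 4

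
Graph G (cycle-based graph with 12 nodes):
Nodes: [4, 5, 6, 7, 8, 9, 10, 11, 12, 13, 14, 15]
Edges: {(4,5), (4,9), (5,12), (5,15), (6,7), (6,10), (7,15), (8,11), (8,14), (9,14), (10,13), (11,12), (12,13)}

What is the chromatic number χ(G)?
χ(G) = 3

Clique number ω(G) = 2 (lower bound: χ ≥ ω).
Odd cycle [5, 4, 9, 14, 8, 11, 12] needs 3 colors (χ ≥ 3).
The coloring below uses 3 colors, so χ(G) = 3.
A valid 3-coloring: color 1: [4, 7, 10, 12, 14]; color 2: [5, 6, 9, 11, 13]; color 3: [8, 15].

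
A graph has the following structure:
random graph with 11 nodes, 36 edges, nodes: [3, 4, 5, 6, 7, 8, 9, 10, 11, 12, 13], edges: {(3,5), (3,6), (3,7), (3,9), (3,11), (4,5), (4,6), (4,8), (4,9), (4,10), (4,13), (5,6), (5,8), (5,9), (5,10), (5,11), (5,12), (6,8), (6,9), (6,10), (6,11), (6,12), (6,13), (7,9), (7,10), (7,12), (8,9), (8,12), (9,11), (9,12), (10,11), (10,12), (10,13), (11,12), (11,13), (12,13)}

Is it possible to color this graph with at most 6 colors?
A valid 6-coloring: color 1: [6, 7]; color 2: [3, 4, 12]; color 3: [9, 10]; color 4: [5, 13]; color 5: [8, 11].
(χ(G) = 5 ≤ 6.)

Yes, G is 6-colorable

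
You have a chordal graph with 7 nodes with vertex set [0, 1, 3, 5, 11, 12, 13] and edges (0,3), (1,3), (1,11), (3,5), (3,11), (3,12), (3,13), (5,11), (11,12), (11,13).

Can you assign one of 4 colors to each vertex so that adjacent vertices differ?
Yes, G is 4-colorable

A valid 4-coloring: color 1: [3]; color 2: [0, 11]; color 3: [1, 5, 12, 13].
(χ(G) = 3 ≤ 4.)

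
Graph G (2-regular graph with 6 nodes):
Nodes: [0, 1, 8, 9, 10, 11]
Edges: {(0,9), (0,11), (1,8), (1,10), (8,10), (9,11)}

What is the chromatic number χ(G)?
Clique number ω(G) = 3 (lower bound: χ ≥ ω).
The clique on [0, 9, 11] has size 3, forcing χ ≥ 3, and the coloring below uses 3 colors, so χ(G) = 3.
A valid 3-coloring: color 1: [0, 1]; color 2: [8, 11]; color 3: [9, 10].

χ(G) = 3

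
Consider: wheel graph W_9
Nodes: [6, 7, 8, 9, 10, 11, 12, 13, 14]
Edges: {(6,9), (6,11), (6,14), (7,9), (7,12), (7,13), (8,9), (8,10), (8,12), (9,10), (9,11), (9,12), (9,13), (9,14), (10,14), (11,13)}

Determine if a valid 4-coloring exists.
A valid 4-coloring: color 1: [9]; color 2: [6, 10, 12, 13]; color 3: [7, 8, 11, 14].
(χ(G) = 3 ≤ 4.)

Yes, G is 4-colorable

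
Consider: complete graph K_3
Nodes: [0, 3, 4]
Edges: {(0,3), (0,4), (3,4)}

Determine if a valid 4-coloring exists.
A valid 4-coloring: color 1: [4]; color 2: [0]; color 3: [3].
(χ(G) = 3 ≤ 4.)

Yes, G is 4-colorable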